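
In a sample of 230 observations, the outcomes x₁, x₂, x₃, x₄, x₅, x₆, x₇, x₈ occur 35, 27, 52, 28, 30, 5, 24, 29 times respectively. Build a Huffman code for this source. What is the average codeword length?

2.9 bits/symbol

Probabilities are the counts divided by 230.
Repeatedly combine the two least-probable nodes; the expected code length is the sum of the merged weights.
merge 1/46 + 12/115 → 29/230
merge 27/230 + 14/115 → 11/46
merge 29/230 + 29/230 → 29/115
merge 3/23 + 7/46 → 13/46
merge 26/115 + 11/46 → 107/230
merge 29/115 + 13/46 → 123/230
merge 107/230 + 123/230 → 1
L = 29/230 + 11/46 + 29/115 + 13/46 + 107/230 + 123/230 + 1 = 29/10 = 2.9 bits/symbol.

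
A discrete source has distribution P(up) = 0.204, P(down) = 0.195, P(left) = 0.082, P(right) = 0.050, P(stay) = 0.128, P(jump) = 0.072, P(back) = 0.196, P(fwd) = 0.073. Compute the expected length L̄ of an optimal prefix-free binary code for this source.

2.877 bits/symbol

Repeatedly combine the two least-probable nodes; the expected code length is the sum of the merged weights.
merge 1/20 + 9/125 → 61/500
merge 73/1000 + 41/500 → 31/200
merge 61/500 + 16/125 → 1/4
merge 31/200 + 39/200 → 7/20
merge 49/250 + 51/250 → 2/5
merge 1/4 + 7/20 → 3/5
merge 2/5 + 3/5 → 1
L = 61/500 + 31/200 + 1/4 + 7/20 + 2/5 + 3/5 + 1 = 2877/1000 = 2.877 bits/symbol.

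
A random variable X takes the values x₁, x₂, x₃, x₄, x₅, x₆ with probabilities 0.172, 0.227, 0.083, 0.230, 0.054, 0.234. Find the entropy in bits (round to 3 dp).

H = −Σ pᵢ log₂ pᵢ.
−0.172·log₂(0.172) = 0.4368
−0.227·log₂(0.227) = 0.4856
−0.083·log₂(0.083) = 0.2980
−0.230·log₂(0.230) = 0.4877
−0.054·log₂(0.054) = 0.2274
−0.234·log₂(0.234) = 0.4903
Sum ≈ 2.4258 → 2.426 bits.

2.426 bits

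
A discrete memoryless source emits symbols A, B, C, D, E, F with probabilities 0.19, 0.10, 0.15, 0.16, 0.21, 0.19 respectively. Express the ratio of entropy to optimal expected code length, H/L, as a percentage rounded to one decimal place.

Entropy H = −Σ p log₂ p ≈ 2.5490 bits.
Huffman merges: 1/10+3/20→1/4; 4/25+19/100→7/20; 19/100+21/100→2/5; 1/4+7/20→3/5; 2/5+3/5→1. L = 13/5 ≈ 2.6000.
Efficiency = H/L = 2.5490/2.6000 = 98.0%.

98.0%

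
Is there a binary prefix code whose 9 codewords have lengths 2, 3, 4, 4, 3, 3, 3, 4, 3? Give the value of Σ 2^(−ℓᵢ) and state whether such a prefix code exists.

1.0625; no

With common denominator 2^4 = 16: Σ 2^(−ℓᵢ) = 4/16 + 2/16 + 1/16 + 1/16 + 2/16 + 2/16 + 2/16 + 1/16 + 2/16 = 17/16 = 1.0625.
Kraft's inequality requires Σ ≤ 1; here Σ = 1.0625 > 1, so no such prefix code exists.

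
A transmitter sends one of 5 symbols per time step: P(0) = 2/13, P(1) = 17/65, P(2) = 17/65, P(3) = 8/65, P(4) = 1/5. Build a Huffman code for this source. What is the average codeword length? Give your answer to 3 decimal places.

Repeatedly combine the two least-probable nodes; the expected code length is the sum of the merged weights.
merge 8/65 + 2/13 → 18/65
merge 1/5 + 17/65 → 6/13
merge 17/65 + 18/65 → 7/13
merge 6/13 + 7/13 → 1
L = 18/65 + 6/13 + 7/13 + 1 = 148/65 ≈ 2.277 bits/symbol.

2.277 bits/symbol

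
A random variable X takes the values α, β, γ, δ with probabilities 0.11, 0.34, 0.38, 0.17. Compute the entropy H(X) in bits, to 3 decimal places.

1.845 bits

H = −Σ pᵢ log₂ pᵢ.
−0.11·log₂(0.11) = 0.3503
−0.34·log₂(0.34) = 0.5292
−0.38·log₂(0.38) = 0.5305
−0.17·log₂(0.17) = 0.4346
Sum ≈ 1.8445 → 1.845 bits.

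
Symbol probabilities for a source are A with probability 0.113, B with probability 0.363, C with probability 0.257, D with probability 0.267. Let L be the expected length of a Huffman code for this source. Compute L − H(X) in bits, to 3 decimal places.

0.101 bits

Entropy H = −Σ p log₂ p ≈ 1.8986 bits.
Huffman merges: 113/1000+257/1000→37/100; 267/1000+363/1000→63/100; 37/100+63/100→1. L = 2 ≈ 2.0000.
L − H = 2.0000 − 1.8986 = 0.101 bits.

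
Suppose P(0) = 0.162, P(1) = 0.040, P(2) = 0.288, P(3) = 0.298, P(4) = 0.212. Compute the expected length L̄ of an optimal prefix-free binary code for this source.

Repeatedly combine the two least-probable nodes; the expected code length is the sum of the merged weights.
merge 1/25 + 81/500 → 101/500
merge 101/500 + 53/250 → 207/500
merge 36/125 + 149/500 → 293/500
merge 207/500 + 293/500 → 1
L = 101/500 + 207/500 + 293/500 + 1 = 1101/500 = 2.202 bits/symbol.

2.202 bits/symbol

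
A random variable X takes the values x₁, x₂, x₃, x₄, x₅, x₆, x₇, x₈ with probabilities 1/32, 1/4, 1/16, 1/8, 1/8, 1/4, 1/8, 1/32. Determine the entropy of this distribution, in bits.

Each probability is a power of 1/2, so log₂(1/p) is an integer.
H = Σ p·log₂(1/p) = 1/32·5 + 1/4·2 + 1/16·4 + 1/8·3 + 1/8·3 + 1/4·2 + 1/8·3 + 1/32·5 = 2.6875 bits.

2.6875 bits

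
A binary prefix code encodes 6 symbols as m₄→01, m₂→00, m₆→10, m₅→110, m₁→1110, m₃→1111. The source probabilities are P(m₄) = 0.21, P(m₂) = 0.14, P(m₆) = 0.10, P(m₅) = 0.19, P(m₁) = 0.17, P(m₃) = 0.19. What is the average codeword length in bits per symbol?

2.91 bits/symbol

L̄ = Σ pᵢ·ℓᵢ = 0.21·2 + 0.14·2 + 0.10·2 + 0.19·3 + 0.17·4 + 0.19·4 = 2.91 bits/symbol.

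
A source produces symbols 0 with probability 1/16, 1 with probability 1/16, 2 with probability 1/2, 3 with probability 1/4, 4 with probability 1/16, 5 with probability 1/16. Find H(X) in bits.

2 bits

Each probability is a power of 1/2, so log₂(1/p) is an integer.
H = Σ p·log₂(1/p) = 1/16·4 + 1/16·4 + 1/2·1 + 1/4·2 + 1/16·4 + 1/16·4 = 2 bits.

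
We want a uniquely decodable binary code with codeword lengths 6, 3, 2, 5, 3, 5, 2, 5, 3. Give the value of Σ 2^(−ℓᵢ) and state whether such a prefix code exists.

0.984375; yes

With common denominator 2^6 = 64: Σ 2^(−ℓᵢ) = 1/64 + 8/64 + 16/64 + 2/64 + 8/64 + 2/64 + 16/64 + 2/64 + 8/64 = 63/64 = 0.984375.
Kraft's inequality requires Σ ≤ 1; here Σ = 0.984375 ≤ 1, so such a prefix code exists.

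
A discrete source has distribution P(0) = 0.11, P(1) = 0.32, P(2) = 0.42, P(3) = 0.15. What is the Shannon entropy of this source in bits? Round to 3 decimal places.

1.813 bits

H = −Σ pᵢ log₂ pᵢ.
−0.11·log₂(0.11) = 0.3503
−0.32·log₂(0.32) = 0.5260
−0.42·log₂(0.42) = 0.5256
−0.15·log₂(0.15) = 0.4105
Sum ≈ 1.8125 → 1.813 bits.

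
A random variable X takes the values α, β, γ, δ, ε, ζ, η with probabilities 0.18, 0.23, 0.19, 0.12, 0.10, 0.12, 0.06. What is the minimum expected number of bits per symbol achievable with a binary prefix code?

Repeatedly combine the two least-probable nodes; the expected code length is the sum of the merged weights.
merge 3/50 + 1/10 → 4/25
merge 3/25 + 3/25 → 6/25
merge 4/25 + 9/50 → 17/50
merge 19/100 + 23/100 → 21/50
merge 6/25 + 17/50 → 29/50
merge 21/50 + 29/50 → 1
L = 4/25 + 6/25 + 17/50 + 21/50 + 29/50 + 1 = 137/50 = 2.74 bits/symbol.

2.74 bits/symbol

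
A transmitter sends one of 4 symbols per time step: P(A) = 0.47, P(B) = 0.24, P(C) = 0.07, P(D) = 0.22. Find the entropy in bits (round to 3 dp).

1.755 bits

H = −Σ pᵢ log₂ pᵢ.
−0.47·log₂(0.47) = 0.5120
−0.24·log₂(0.24) = 0.4941
−0.07·log₂(0.07) = 0.2686
−0.22·log₂(0.22) = 0.4806
Sum ≈ 1.7552 → 1.755 bits.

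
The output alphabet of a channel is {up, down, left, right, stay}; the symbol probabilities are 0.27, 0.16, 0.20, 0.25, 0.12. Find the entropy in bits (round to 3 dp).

2.264 bits

H = −Σ pᵢ log₂ pᵢ.
−0.27·log₂(0.27) = 0.5100
−0.16·log₂(0.16) = 0.4230
−0.20·log₂(0.20) = 0.4644
−0.25·log₂(0.25) = 0.5000
−0.12·log₂(0.12) = 0.3671
Sum ≈ 2.2645 → 2.264 bits.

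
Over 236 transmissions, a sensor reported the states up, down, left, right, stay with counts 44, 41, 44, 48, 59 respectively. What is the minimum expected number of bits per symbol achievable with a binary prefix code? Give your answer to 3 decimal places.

Probabilities are the counts divided by 236.
Repeatedly combine the two least-probable nodes; the expected code length is the sum of the merged weights.
merge 41/236 + 11/59 → 85/236
merge 11/59 + 12/59 → 23/59
merge 1/4 + 85/236 → 36/59
merge 23/59 + 36/59 → 1
L = 85/236 + 23/59 + 36/59 + 1 = 557/236 ≈ 2.360 bits/symbol.

2.360 bits/symbol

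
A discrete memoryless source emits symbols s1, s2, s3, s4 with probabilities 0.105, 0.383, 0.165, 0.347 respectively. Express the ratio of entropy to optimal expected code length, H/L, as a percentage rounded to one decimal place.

97.0%

Entropy H = −Σ p log₂ p ≈ 1.8305 bits.
Huffman merges: 21/200+33/200→27/100; 27/100+347/1000→617/1000; 383/1000+617/1000→1. L = 1887/1000 ≈ 1.8870.
Efficiency = H/L = 1.8305/1.8870 = 97.0%.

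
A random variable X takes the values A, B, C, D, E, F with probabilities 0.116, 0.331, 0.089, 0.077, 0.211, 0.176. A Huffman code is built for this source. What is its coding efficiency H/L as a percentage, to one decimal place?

98.0%

Entropy H = −Σ p log₂ p ≈ 2.3987 bits.
Huffman merges: 77/1000+89/1000→83/500; 29/250+83/500→141/500; 22/125+211/1000→387/1000; 141/500+331/1000→613/1000; 387/1000+613/1000→1. L = 306/125 ≈ 2.4480.
Efficiency = H/L = 2.3987/2.4480 = 98.0%.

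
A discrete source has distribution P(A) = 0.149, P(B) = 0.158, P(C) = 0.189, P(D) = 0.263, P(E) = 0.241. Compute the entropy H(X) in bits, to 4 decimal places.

2.2856 bits

H = −Σ pᵢ log₂ pᵢ.
−0.149·log₂(0.149) = 0.4092
−0.158·log₂(0.158) = 0.4206
−0.189·log₂(0.189) = 0.4543
−0.263·log₂(0.263) = 0.5068
−0.241·log₂(0.241) = 0.4947
Sum ≈ 2.2856 → 2.2856 bits.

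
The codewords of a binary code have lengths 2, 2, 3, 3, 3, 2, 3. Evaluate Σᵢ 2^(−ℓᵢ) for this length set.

With common denominator 2^3 = 8: Σ 2^(−ℓᵢ) = 2/8 + 2/8 + 1/8 + 1/8 + 1/8 + 2/8 + 1/8 = 10/8 = 1.25.

1.25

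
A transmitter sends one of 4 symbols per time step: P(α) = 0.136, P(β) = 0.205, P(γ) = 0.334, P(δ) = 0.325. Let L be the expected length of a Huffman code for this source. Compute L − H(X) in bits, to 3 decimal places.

Entropy H = −Σ p log₂ p ≈ 1.9155 bits.
Huffman merges: 17/125+41/200→341/1000; 13/40+167/500→659/1000; 341/1000+659/1000→1. L = 2 ≈ 2.0000.
L − H = 2.0000 − 1.9155 = 0.084 bits.

0.084 bits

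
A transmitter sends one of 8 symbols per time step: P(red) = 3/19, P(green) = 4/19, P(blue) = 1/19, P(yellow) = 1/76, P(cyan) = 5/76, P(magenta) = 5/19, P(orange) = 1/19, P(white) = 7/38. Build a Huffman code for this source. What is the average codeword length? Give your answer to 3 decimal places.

2.711 bits/symbol

Repeatedly combine the two least-probable nodes; the expected code length is the sum of the merged weights.
merge 1/76 + 1/19 → 5/76
merge 1/19 + 5/76 → 9/76
merge 5/76 + 9/76 → 7/38
merge 3/19 + 7/38 → 13/38
merge 7/38 + 4/19 → 15/38
merge 5/19 + 13/38 → 23/38
merge 15/38 + 23/38 → 1
L = 5/76 + 9/76 + 7/38 + 13/38 + 15/38 + 23/38 + 1 = 103/38 ≈ 2.711 bits/symbol.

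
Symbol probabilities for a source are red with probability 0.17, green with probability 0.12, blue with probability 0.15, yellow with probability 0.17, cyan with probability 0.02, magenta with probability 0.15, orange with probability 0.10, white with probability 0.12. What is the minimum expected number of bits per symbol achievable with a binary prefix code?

Repeatedly combine the two least-probable nodes; the expected code length is the sum of the merged weights.
merge 1/50 + 1/10 → 3/25
merge 3/25 + 3/25 → 6/25
merge 3/25 + 3/20 → 27/100
merge 3/20 + 17/100 → 8/25
merge 17/100 + 6/25 → 41/100
merge 27/100 + 8/25 → 59/100
merge 41/100 + 59/100 → 1
L = 3/25 + 6/25 + 27/100 + 8/25 + 41/100 + 59/100 + 1 = 59/20 = 2.95 bits/symbol.

2.95 bits/symbol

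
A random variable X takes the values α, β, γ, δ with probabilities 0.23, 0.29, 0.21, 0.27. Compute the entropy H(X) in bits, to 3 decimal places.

1.988 bits

H = −Σ pᵢ log₂ pᵢ.
−0.23·log₂(0.23) = 0.4877
−0.29·log₂(0.29) = 0.5179
−0.21·log₂(0.21) = 0.4728
−0.27·log₂(0.27) = 0.5100
Sum ≈ 1.9884 → 1.988 bits.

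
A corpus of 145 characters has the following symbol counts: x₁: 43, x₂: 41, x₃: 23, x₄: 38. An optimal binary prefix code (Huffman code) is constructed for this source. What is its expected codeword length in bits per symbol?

Probabilities are the counts divided by 145.
Repeatedly combine the two least-probable nodes; the expected code length is the sum of the merged weights.
merge 23/145 + 38/145 → 61/145
merge 41/145 + 43/145 → 84/145
merge 61/145 + 84/145 → 1
L = 61/145 + 84/145 + 1 = 2 bits/symbol.

2 bits/symbol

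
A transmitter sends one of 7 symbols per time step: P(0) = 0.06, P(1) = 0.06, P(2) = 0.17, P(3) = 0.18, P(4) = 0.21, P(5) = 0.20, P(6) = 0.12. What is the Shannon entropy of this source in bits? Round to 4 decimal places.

2.6712 bits

H = −Σ pᵢ log₂ pᵢ.
−0.06·log₂(0.06) = 0.2435
−0.06·log₂(0.06) = 0.2435
−0.17·log₂(0.17) = 0.4346
−0.18·log₂(0.18) = 0.4453
−0.21·log₂(0.21) = 0.4728
−0.20·log₂(0.20) = 0.4644
−0.12·log₂(0.12) = 0.3671
Sum ≈ 2.6712 → 2.6712 bits.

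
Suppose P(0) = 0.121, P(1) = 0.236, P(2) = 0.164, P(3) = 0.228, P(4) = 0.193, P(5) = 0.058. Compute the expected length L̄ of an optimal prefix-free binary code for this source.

Repeatedly combine the two least-probable nodes; the expected code length is the sum of the merged weights.
merge 29/500 + 121/1000 → 179/1000
merge 41/250 + 179/1000 → 343/1000
merge 193/1000 + 57/250 → 421/1000
merge 59/250 + 343/1000 → 579/1000
merge 421/1000 + 579/1000 → 1
L = 179/1000 + 343/1000 + 421/1000 + 579/1000 + 1 = 1261/500 = 2.522 bits/symbol.

2.522 bits/symbol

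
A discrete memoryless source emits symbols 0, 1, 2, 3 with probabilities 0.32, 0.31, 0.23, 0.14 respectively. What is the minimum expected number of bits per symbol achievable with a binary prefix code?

Repeatedly combine the two least-probable nodes; the expected code length is the sum of the merged weights.
merge 7/50 + 23/100 → 37/100
merge 31/100 + 8/25 → 63/100
merge 37/100 + 63/100 → 1
L = 37/100 + 63/100 + 1 = 2 bits/symbol.

2 bits/symbol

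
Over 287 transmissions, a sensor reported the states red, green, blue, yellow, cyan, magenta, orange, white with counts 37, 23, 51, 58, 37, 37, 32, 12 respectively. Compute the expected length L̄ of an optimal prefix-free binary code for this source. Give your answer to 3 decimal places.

Probabilities are the counts divided by 287.
Repeatedly combine the two least-probable nodes; the expected code length is the sum of the merged weights.
merge 12/287 + 23/287 → 5/41
merge 32/287 + 5/41 → 67/287
merge 37/287 + 37/287 → 74/287
merge 37/287 + 51/287 → 88/287
merge 58/287 + 67/287 → 125/287
merge 74/287 + 88/287 → 162/287
merge 125/287 + 162/287 → 1
L = 5/41 + 67/287 + 74/287 + 88/287 + 125/287 + 162/287 + 1 = 838/287 ≈ 2.920 bits/symbol.

2.920 bits/symbol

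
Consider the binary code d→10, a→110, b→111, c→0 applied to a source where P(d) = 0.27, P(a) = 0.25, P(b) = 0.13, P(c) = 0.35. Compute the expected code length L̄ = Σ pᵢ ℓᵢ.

2.03 bits/symbol

L̄ = Σ pᵢ·ℓᵢ = 0.27·2 + 0.25·3 + 0.13·3 + 0.35·1 = 2.03 bits/symbol.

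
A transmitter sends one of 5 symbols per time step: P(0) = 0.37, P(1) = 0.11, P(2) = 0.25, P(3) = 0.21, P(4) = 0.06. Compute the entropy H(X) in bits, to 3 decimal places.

2.097 bits

H = −Σ pᵢ log₂ pᵢ.
−0.37·log₂(0.37) = 0.5307
−0.11·log₂(0.11) = 0.3503
−0.25·log₂(0.25) = 0.5000
−0.21·log₂(0.21) = 0.4728
−0.06·log₂(0.06) = 0.2435
Sum ≈ 2.0974 → 2.097 bits.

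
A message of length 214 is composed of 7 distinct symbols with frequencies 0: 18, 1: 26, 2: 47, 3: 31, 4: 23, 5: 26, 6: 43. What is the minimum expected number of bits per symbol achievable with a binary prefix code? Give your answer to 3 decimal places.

2.771 bits/symbol

Probabilities are the counts divided by 214.
Repeatedly combine the two least-probable nodes; the expected code length is the sum of the merged weights.
merge 9/107 + 23/214 → 41/214
merge 13/107 + 13/107 → 26/107
merge 31/214 + 41/214 → 36/107
merge 43/214 + 47/214 → 45/107
merge 26/107 + 36/107 → 62/107
merge 45/107 + 62/107 → 1
L = 41/214 + 26/107 + 36/107 + 45/107 + 62/107 + 1 = 593/214 ≈ 2.771 bits/symbol.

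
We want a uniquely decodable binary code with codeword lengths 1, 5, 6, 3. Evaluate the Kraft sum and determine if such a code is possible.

With common denominator 2^6 = 64: Σ 2^(−ℓᵢ) = 32/64 + 2/64 + 1/64 + 8/64 = 43/64 = 0.671875.
Kraft's inequality requires Σ ≤ 1; here Σ = 0.671875 ≤ 1, so such a prefix code exists.

0.671875; yes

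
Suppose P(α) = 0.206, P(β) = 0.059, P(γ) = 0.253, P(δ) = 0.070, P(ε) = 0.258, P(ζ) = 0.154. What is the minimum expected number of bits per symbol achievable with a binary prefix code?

2.412 bits/symbol

Repeatedly combine the two least-probable nodes; the expected code length is the sum of the merged weights.
merge 59/1000 + 7/100 → 129/1000
merge 129/1000 + 77/500 → 283/1000
merge 103/500 + 253/1000 → 459/1000
merge 129/500 + 283/1000 → 541/1000
merge 459/1000 + 541/1000 → 1
L = 129/1000 + 283/1000 + 459/1000 + 541/1000 + 1 = 603/250 = 2.412 bits/symbol.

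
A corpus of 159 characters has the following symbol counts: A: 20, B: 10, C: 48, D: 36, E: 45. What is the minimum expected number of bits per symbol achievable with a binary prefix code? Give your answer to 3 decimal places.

2.189 bits/symbol

Probabilities are the counts divided by 159.
Repeatedly combine the two least-probable nodes; the expected code length is the sum of the merged weights.
merge 10/159 + 20/159 → 10/53
merge 10/53 + 12/53 → 22/53
merge 15/53 + 16/53 → 31/53
merge 22/53 + 31/53 → 1
L = 10/53 + 22/53 + 31/53 + 1 = 116/53 ≈ 2.189 bits/symbol.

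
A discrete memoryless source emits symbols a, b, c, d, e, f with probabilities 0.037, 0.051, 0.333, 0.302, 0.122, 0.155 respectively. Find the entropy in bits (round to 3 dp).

H = −Σ pᵢ log₂ pᵢ.
−0.037·log₂(0.037) = 0.1760
−0.051·log₂(0.051) = 0.2190
−0.333·log₂(0.333) = 0.5283
−0.302·log₂(0.302) = 0.5217
−0.122·log₂(0.122) = 0.3703
−0.155·log₂(0.155) = 0.4169
Sum ≈ 2.2321 → 2.232 bits.

2.232 bits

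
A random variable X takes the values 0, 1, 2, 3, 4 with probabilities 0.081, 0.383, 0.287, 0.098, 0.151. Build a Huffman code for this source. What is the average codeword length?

Repeatedly combine the two least-probable nodes; the expected code length is the sum of the merged weights.
merge 81/1000 + 49/500 → 179/1000
merge 151/1000 + 179/1000 → 33/100
merge 287/1000 + 33/100 → 617/1000
merge 383/1000 + 617/1000 → 1
L = 179/1000 + 33/100 + 617/1000 + 1 = 1063/500 = 2.126 bits/symbol.

2.126 bits/symbol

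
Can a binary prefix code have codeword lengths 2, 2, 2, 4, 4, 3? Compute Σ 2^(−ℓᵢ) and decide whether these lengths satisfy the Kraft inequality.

1; yes

With common denominator 2^4 = 16: Σ 2^(−ℓᵢ) = 4/16 + 4/16 + 4/16 + 1/16 + 1/16 + 2/16 = 16/16 = 1.
Kraft's inequality requires Σ ≤ 1; here Σ = 1 ≤ 1, so such a prefix code exists.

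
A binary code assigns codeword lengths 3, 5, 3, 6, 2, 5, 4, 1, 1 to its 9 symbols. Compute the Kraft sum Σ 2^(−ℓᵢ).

With common denominator 2^6 = 64: Σ 2^(−ℓᵢ) = 8/64 + 2/64 + 8/64 + 1/64 + 16/64 + 2/64 + 4/64 + 32/64 + 32/64 = 105/64 = 1.640625.

1.640625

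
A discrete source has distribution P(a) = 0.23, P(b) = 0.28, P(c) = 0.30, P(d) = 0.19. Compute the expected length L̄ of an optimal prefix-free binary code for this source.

2 bits/symbol

Repeatedly combine the two least-probable nodes; the expected code length is the sum of the merged weights.
merge 19/100 + 23/100 → 21/50
merge 7/25 + 3/10 → 29/50
merge 21/50 + 29/50 → 1
L = 21/50 + 29/50 + 1 = 2 bits/symbol.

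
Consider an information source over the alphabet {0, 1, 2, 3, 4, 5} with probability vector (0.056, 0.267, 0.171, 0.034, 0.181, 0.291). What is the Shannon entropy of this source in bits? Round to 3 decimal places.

H = −Σ pᵢ log₂ pᵢ.
−0.056·log₂(0.056) = 0.2329
−0.267·log₂(0.267) = 0.5087
−0.171·log₂(0.171) = 0.4357
−0.034·log₂(0.034) = 0.1659
−0.181·log₂(0.181) = 0.4463
−0.291·log₂(0.291) = 0.5182
Sum ≈ 2.3077 → 2.308 bits.

2.308 bits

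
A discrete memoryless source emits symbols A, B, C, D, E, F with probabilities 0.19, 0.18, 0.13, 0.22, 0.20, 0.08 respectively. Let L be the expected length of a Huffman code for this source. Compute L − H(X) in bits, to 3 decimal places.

0.060 bits

Entropy H = −Σ p log₂ p ≈ 2.5196 bits.
Huffman merges: 2/25+13/100→21/100; 9/50+19/100→37/100; 1/5+21/100→41/100; 11/50+37/100→59/100; 41/100+59/100→1. L = 129/50 ≈ 2.5800.
L − H = 2.5800 − 2.5196 = 0.060 bits.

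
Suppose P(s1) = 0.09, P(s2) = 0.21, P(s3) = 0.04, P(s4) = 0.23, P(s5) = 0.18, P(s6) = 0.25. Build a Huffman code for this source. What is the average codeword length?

2.44 bits/symbol

Repeatedly combine the two least-probable nodes; the expected code length is the sum of the merged weights.
merge 1/25 + 9/100 → 13/100
merge 13/100 + 9/50 → 31/100
merge 21/100 + 23/100 → 11/25
merge 1/4 + 31/100 → 14/25
merge 11/25 + 14/25 → 1
L = 13/100 + 31/100 + 11/25 + 14/25 + 1 = 61/25 = 2.44 bits/symbol.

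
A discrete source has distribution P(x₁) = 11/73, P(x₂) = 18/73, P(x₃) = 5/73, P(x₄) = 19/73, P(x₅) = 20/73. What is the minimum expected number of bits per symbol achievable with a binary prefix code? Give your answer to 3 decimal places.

Repeatedly combine the two least-probable nodes; the expected code length is the sum of the merged weights.
merge 5/73 + 11/73 → 16/73
merge 16/73 + 18/73 → 34/73
merge 19/73 + 20/73 → 39/73
merge 34/73 + 39/73 → 1
L = 16/73 + 34/73 + 39/73 + 1 = 162/73 ≈ 2.219 bits/symbol.

2.219 bits/symbol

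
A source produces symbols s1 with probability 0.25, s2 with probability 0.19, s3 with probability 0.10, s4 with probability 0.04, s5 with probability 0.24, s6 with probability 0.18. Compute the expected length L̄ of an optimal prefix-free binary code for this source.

2.46 bits/symbol

Repeatedly combine the two least-probable nodes; the expected code length is the sum of the merged weights.
merge 1/25 + 1/10 → 7/50
merge 7/50 + 9/50 → 8/25
merge 19/100 + 6/25 → 43/100
merge 1/4 + 8/25 → 57/100
merge 43/100 + 57/100 → 1
L = 7/50 + 8/25 + 43/100 + 57/100 + 1 = 123/50 = 2.46 bits/symbol.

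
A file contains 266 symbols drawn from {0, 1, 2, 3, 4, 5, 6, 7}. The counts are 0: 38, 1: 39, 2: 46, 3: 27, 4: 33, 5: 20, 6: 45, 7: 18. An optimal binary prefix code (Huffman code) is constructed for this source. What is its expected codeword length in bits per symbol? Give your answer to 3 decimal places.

2.970 bits/symbol

Probabilities are the counts divided by 266.
Repeatedly combine the two least-probable nodes; the expected code length is the sum of the merged weights.
merge 9/133 + 10/133 → 1/7
merge 27/266 + 33/266 → 30/133
merge 1/7 + 1/7 → 2/7
merge 39/266 + 45/266 → 6/19
merge 23/133 + 30/133 → 53/133
merge 2/7 + 6/19 → 80/133
merge 53/133 + 80/133 → 1
L = 1/7 + 30/133 + 2/7 + 6/19 + 53/133 + 80/133 + 1 = 395/133 ≈ 2.970 bits/symbol.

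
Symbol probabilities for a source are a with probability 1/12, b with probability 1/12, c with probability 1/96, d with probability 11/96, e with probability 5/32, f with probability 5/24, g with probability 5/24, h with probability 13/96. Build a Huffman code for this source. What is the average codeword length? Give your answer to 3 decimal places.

2.854 bits/symbol

Repeatedly combine the two least-probable nodes; the expected code length is the sum of the merged weights.
merge 1/96 + 1/12 → 3/32
merge 1/12 + 3/32 → 17/96
merge 11/96 + 13/96 → 1/4
merge 5/32 + 17/96 → 1/3
merge 5/24 + 5/24 → 5/12
merge 1/4 + 1/3 → 7/12
merge 5/12 + 7/12 → 1
L = 3/32 + 17/96 + 1/4 + 1/3 + 5/12 + 7/12 + 1 = 137/48 ≈ 2.854 bits/symbol.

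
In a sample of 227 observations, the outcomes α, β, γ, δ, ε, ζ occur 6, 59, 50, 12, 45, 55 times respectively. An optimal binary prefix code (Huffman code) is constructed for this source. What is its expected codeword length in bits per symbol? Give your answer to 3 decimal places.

2.357 bits/symbol

Probabilities are the counts divided by 227.
Repeatedly combine the two least-probable nodes; the expected code length is the sum of the merged weights.
merge 6/227 + 12/227 → 18/227
merge 18/227 + 45/227 → 63/227
merge 50/227 + 55/227 → 105/227
merge 59/227 + 63/227 → 122/227
merge 105/227 + 122/227 → 1
L = 18/227 + 63/227 + 105/227 + 122/227 + 1 = 535/227 ≈ 2.357 bits/symbol.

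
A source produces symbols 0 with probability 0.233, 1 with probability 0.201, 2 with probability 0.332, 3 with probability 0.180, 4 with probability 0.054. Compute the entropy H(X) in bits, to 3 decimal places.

H = −Σ pᵢ log₂ pᵢ.
−0.233·log₂(0.233) = 0.4897
−0.201·log₂(0.201) = 0.4653
−0.332·log₂(0.332) = 0.5281
−0.180·log₂(0.180) = 0.4453
−0.054·log₂(0.054) = 0.2274
Sum ≈ 2.1558 → 2.156 bits.

2.156 bits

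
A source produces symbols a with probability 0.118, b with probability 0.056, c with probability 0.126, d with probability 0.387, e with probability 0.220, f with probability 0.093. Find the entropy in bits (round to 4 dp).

H = −Σ pᵢ log₂ pᵢ.
−0.118·log₂(0.118) = 0.3638
−0.056·log₂(0.056) = 0.2329
−0.126·log₂(0.126) = 0.3766
−0.387·log₂(0.387) = 0.5300
−0.220·log₂(0.220) = 0.4806
−0.093·log₂(0.093) = 0.3187
Sum ≈ 2.3025 → 2.3025 bits.

2.3025 bits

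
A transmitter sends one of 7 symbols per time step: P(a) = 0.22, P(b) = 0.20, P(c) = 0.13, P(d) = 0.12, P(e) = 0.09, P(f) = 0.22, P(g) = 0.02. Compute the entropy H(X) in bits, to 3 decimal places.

H = −Σ pᵢ log₂ pᵢ.
−0.22·log₂(0.22) = 0.4806
−0.20·log₂(0.20) = 0.4644
−0.13·log₂(0.13) = 0.3826
−0.12·log₂(0.12) = 0.3671
−0.09·log₂(0.09) = 0.3127
−0.22·log₂(0.22) = 0.4806
−0.02·log₂(0.02) = 0.1129
Sum ≈ 2.6008 → 2.601 bits.

2.601 bits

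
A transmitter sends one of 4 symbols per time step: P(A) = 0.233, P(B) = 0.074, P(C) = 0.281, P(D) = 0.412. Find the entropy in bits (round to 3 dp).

1.809 bits

H = −Σ pᵢ log₂ pᵢ.
−0.233·log₂(0.233) = 0.4897
−0.074·log₂(0.074) = 0.2780
−0.281·log₂(0.281) = 0.5146
−0.412·log₂(0.412) = 0.5271
Sum ≈ 1.8093 → 1.809 bits.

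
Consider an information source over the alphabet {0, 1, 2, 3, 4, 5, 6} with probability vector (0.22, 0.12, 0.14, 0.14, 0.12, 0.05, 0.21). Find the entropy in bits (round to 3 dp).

2.698 bits

H = −Σ pᵢ log₂ pᵢ.
−0.22·log₂(0.22) = 0.4806
−0.12·log₂(0.12) = 0.3671
−0.14·log₂(0.14) = 0.3971
−0.14·log₂(0.14) = 0.3971
−0.12·log₂(0.12) = 0.3671
−0.05·log₂(0.05) = 0.2161
−0.21·log₂(0.21) = 0.4728
Sum ≈ 2.6978 → 2.698 bits.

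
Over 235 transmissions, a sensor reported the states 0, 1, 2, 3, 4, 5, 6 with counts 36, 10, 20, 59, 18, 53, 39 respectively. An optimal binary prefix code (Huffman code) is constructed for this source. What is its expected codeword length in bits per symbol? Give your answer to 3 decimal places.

2.643 bits/symbol

Probabilities are the counts divided by 235.
Repeatedly combine the two least-probable nodes; the expected code length is the sum of the merged weights.
merge 2/47 + 18/235 → 28/235
merge 4/47 + 28/235 → 48/235
merge 36/235 + 39/235 → 15/47
merge 48/235 + 53/235 → 101/235
merge 59/235 + 15/47 → 134/235
merge 101/235 + 134/235 → 1
L = 28/235 + 48/235 + 15/47 + 101/235 + 134/235 + 1 = 621/235 ≈ 2.643 bits/symbol.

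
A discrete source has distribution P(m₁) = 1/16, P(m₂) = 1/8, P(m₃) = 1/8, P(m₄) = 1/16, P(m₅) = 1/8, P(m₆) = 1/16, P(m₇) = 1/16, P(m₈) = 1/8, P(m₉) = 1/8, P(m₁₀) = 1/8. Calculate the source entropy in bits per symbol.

Each probability is a power of 1/2, so log₂(1/p) is an integer.
H = Σ p·log₂(1/p) = 1/16·4 + 1/8·3 + 1/8·3 + 1/16·4 + 1/8·3 + 1/16·4 + 1/16·4 + 1/8·3 + 1/8·3 + 1/8·3 = 3.25 bits.

3.25 bits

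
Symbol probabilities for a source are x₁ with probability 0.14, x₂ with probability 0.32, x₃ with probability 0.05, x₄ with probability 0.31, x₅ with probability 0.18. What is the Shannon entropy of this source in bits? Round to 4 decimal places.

2.1083 bits

H = −Σ pᵢ log₂ pᵢ.
−0.14·log₂(0.14) = 0.3971
−0.32·log₂(0.32) = 0.5260
−0.05·log₂(0.05) = 0.2161
−0.31·log₂(0.31) = 0.5238
−0.18·log₂(0.18) = 0.4453
Sum ≈ 2.1083 → 2.1083 bits.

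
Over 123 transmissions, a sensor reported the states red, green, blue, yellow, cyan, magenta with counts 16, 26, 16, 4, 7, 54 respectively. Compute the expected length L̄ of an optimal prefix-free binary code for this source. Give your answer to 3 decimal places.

2.211 bits/symbol

Probabilities are the counts divided by 123.
Repeatedly combine the two least-probable nodes; the expected code length is the sum of the merged weights.
merge 4/123 + 7/123 → 11/123
merge 11/123 + 16/123 → 9/41
merge 16/123 + 26/123 → 14/41
merge 9/41 + 14/41 → 23/41
merge 18/41 + 23/41 → 1
L = 11/123 + 9/41 + 14/41 + 23/41 + 1 = 272/123 ≈ 2.211 bits/symbol.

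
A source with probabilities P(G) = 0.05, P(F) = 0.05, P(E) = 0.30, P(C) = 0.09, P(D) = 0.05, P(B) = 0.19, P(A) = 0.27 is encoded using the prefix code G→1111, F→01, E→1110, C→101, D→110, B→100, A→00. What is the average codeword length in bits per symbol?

L̄ = Σ pᵢ·ℓᵢ = 0.05·4 + 0.05·2 + 0.30·4 + 0.09·3 + 0.05·3 + 0.19·3 + 0.27·2 = 3.03 bits/symbol.

3.03 bits/symbol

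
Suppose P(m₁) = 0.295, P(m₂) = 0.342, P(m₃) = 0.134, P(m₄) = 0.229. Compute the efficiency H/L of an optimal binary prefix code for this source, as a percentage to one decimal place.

Entropy H = −Σ p log₂ p ≈ 1.9245 bits.
Huffman merges: 67/500+229/1000→363/1000; 59/200+171/500→637/1000; 363/1000+637/1000→1. L = 2 ≈ 2.0000.
Efficiency = H/L = 1.9245/2.0000 = 96.2%.

96.2%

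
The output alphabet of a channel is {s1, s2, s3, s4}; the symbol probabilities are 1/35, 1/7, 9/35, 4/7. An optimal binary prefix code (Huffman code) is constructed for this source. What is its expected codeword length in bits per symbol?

1.6 bits/symbol

Repeatedly combine the two least-probable nodes; the expected code length is the sum of the merged weights.
merge 1/35 + 1/7 → 6/35
merge 6/35 + 9/35 → 3/7
merge 3/7 + 4/7 → 1
L = 6/35 + 3/7 + 1 = 8/5 = 1.6 bits/symbol.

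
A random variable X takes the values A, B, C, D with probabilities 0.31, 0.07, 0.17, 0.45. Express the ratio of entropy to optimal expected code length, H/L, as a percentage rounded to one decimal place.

97.5%

Entropy H = −Σ p log₂ p ≈ 1.7453 bits.
Huffman merges: 7/100+17/100→6/25; 6/25+31/100→11/20; 9/20+11/20→1. L = 179/100 ≈ 1.7900.
Efficiency = H/L = 1.7453/1.7900 = 97.5%.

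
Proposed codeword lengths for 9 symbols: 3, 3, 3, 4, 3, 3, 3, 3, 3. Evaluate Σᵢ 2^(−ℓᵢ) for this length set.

With common denominator 2^4 = 16: Σ 2^(−ℓᵢ) = 2/16 + 2/16 + 2/16 + 1/16 + 2/16 + 2/16 + 2/16 + 2/16 + 2/16 = 17/16 = 1.0625.

1.0625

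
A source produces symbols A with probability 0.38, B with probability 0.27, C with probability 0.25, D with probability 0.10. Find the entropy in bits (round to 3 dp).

1.873 bits

H = −Σ pᵢ log₂ pᵢ.
−0.38·log₂(0.38) = 0.5305
−0.27·log₂(0.27) = 0.5100
−0.25·log₂(0.25) = 0.5000
−0.10·log₂(0.10) = 0.3322
Sum ≈ 1.8727 → 1.873 bits.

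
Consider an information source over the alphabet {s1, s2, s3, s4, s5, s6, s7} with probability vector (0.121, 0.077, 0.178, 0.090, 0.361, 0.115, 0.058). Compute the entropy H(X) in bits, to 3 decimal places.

H = −Σ pᵢ log₂ pᵢ.
−0.121·log₂(0.121) = 0.3687
−0.077·log₂(0.077) = 0.2848
−0.178·log₂(0.178) = 0.4432
−0.090·log₂(0.090) = 0.3127
−0.361·log₂(0.361) = 0.5306
−0.115·log₂(0.115) = 0.3588
−0.058·log₂(0.058) = 0.2383
Sum ≈ 2.5371 → 2.537 bits.

2.537 bits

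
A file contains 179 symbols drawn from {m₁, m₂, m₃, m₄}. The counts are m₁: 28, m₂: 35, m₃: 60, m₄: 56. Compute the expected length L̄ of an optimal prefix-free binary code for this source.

Probabilities are the counts divided by 179.
Repeatedly combine the two least-probable nodes; the expected code length is the sum of the merged weights.
merge 28/179 + 35/179 → 63/179
merge 56/179 + 60/179 → 116/179
merge 63/179 + 116/179 → 1
L = 63/179 + 116/179 + 1 = 2 bits/symbol.

2 bits/symbol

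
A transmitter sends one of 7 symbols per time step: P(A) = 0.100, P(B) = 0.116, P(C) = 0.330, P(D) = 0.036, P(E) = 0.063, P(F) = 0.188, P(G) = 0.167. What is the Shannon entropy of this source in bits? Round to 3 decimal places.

2.529 bits

H = −Σ pᵢ log₂ pᵢ.
−0.100·log₂(0.100) = 0.3322
−0.116·log₂(0.116) = 0.3605
−0.330·log₂(0.330) = 0.5278
−0.036·log₂(0.036) = 0.1727
−0.063·log₂(0.063) = 0.2513
−0.188·log₂(0.188) = 0.4533
−0.167·log₂(0.167) = 0.4312
Sum ≈ 2.5290 → 2.529 bits.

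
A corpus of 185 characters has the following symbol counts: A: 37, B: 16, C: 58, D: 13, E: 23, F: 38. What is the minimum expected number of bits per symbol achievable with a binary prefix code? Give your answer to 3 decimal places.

Probabilities are the counts divided by 185.
Repeatedly combine the two least-probable nodes; the expected code length is the sum of the merged weights.
merge 13/185 + 16/185 → 29/185
merge 23/185 + 29/185 → 52/185
merge 1/5 + 38/185 → 15/37
merge 52/185 + 58/185 → 22/37
merge 15/37 + 22/37 → 1
L = 29/185 + 52/185 + 15/37 + 22/37 + 1 = 451/185 ≈ 2.438 bits/symbol.

2.438 bits/symbol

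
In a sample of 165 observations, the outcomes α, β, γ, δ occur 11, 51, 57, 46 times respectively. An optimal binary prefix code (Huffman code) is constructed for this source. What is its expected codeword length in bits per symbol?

2 bits/symbol

Probabilities are the counts divided by 165.
Repeatedly combine the two least-probable nodes; the expected code length is the sum of the merged weights.
merge 1/15 + 46/165 → 19/55
merge 17/55 + 19/55 → 36/55
merge 19/55 + 36/55 → 1
L = 19/55 + 36/55 + 1 = 2 bits/symbol.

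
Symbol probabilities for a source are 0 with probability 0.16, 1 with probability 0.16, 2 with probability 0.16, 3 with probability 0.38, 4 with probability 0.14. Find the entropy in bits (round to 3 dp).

H = −Σ pᵢ log₂ pᵢ.
−0.16·log₂(0.16) = 0.4230
−0.16·log₂(0.16) = 0.4230
−0.16·log₂(0.16) = 0.4230
−0.38·log₂(0.38) = 0.5305
−0.14·log₂(0.14) = 0.3971
Sum ≈ 2.1966 → 2.197 bits.

2.197 bits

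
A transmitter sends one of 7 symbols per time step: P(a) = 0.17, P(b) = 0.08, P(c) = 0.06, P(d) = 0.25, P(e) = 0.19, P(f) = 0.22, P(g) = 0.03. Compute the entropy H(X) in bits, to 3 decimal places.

2.557 bits

H = −Σ pᵢ log₂ pᵢ.
−0.17·log₂(0.17) = 0.4346
−0.08·log₂(0.08) = 0.2915
−0.06·log₂(0.06) = 0.2435
−0.25·log₂(0.25) = 0.5000
−0.19·log₂(0.19) = 0.4552
−0.22·log₂(0.22) = 0.4806
−0.03·log₂(0.03) = 0.1518
Sum ≈ 2.5572 → 2.557 bits.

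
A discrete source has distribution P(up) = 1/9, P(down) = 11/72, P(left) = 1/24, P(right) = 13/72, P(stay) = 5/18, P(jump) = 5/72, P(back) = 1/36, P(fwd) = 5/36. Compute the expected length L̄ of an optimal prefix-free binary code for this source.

Repeatedly combine the two least-probable nodes; the expected code length is the sum of the merged weights.
merge 1/36 + 1/24 → 5/72
merge 5/72 + 5/72 → 5/36
merge 1/9 + 5/36 → 1/4
merge 5/36 + 11/72 → 7/24
merge 13/72 + 1/4 → 31/72
merge 5/18 + 7/24 → 41/72
merge 31/72 + 41/72 → 1
L = 5/72 + 5/36 + 1/4 + 7/24 + 31/72 + 41/72 + 1 = 11/4 = 2.75 bits/symbol.

2.75 bits/symbol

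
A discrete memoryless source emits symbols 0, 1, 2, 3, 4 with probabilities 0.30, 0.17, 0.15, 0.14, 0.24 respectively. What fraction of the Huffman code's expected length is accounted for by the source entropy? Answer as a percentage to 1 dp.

98.6%

Entropy H = −Σ p log₂ p ≈ 2.2575 bits.
Huffman merges: 7/50+3/20→29/100; 17/100+6/25→41/100; 29/100+3/10→59/100; 41/100+59/100→1. L = 229/100 ≈ 2.2900.
Efficiency = H/L = 2.2575/2.2900 = 98.6%.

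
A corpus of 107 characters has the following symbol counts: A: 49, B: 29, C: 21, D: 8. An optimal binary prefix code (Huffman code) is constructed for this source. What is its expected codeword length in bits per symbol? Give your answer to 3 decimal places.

Probabilities are the counts divided by 107.
Repeatedly combine the two least-probable nodes; the expected code length is the sum of the merged weights.
merge 8/107 + 21/107 → 29/107
merge 29/107 + 29/107 → 58/107
merge 49/107 + 58/107 → 1
L = 29/107 + 58/107 + 1 = 194/107 ≈ 1.813 bits/symbol.

1.813 bits/symbol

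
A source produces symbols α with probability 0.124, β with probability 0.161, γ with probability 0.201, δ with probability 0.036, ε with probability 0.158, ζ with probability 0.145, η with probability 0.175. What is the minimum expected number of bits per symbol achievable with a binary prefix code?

Repeatedly combine the two least-probable nodes; the expected code length is the sum of the merged weights.
merge 9/250 + 31/250 → 4/25
merge 29/200 + 79/500 → 303/1000
merge 4/25 + 161/1000 → 321/1000
merge 7/40 + 201/1000 → 47/125
merge 303/1000 + 321/1000 → 78/125
merge 47/125 + 78/125 → 1
L = 4/25 + 303/1000 + 321/1000 + 47/125 + 78/125 + 1 = 348/125 = 2.784 bits/symbol.

2.784 bits/symbol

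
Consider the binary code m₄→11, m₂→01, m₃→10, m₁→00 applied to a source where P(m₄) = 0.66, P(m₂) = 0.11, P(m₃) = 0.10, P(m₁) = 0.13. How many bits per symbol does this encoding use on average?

2 bits/symbol

L̄ = Σ pᵢ·ℓᵢ = 0.66·2 + 0.11·2 + 0.10·2 + 0.13·2 = 2 bits/symbol.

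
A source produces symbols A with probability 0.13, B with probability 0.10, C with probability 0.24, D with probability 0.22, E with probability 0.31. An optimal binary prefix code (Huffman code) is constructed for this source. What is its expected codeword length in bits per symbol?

2.23 bits/symbol

Repeatedly combine the two least-probable nodes; the expected code length is the sum of the merged weights.
merge 1/10 + 13/100 → 23/100
merge 11/50 + 23/100 → 9/20
merge 6/25 + 31/100 → 11/20
merge 9/20 + 11/20 → 1
L = 23/100 + 9/20 + 11/20 + 1 = 223/100 = 2.23 bits/symbol.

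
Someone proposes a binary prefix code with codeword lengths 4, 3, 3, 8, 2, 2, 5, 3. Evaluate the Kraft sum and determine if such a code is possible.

0.97265625; yes

With common denominator 2^8 = 256: Σ 2^(−ℓᵢ) = 16/256 + 32/256 + 32/256 + 1/256 + 64/256 + 64/256 + 8/256 + 32/256 = 249/256 = 0.97265625.
Kraft's inequality requires Σ ≤ 1; here Σ = 0.97265625 ≤ 1, so such a prefix code exists.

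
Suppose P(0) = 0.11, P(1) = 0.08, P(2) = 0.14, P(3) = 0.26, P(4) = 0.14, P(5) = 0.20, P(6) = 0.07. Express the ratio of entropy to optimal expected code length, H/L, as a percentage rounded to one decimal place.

99.4%

Entropy H = −Σ p log₂ p ≈ 2.6742 bits.
Huffman merges: 7/100+2/25→3/20; 11/100+7/50→1/4; 7/50+3/20→29/100; 1/5+1/4→9/20; 13/50+29/100→11/20; 9/20+11/20→1. L = 269/100 ≈ 2.6900.
Efficiency = H/L = 2.6742/2.6900 = 99.4%.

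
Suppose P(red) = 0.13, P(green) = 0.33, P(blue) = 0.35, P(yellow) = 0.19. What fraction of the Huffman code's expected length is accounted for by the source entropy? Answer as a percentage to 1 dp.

96.2%

Entropy H = −Σ p log₂ p ≈ 1.8958 bits.
Huffman merges: 13/100+19/100→8/25; 8/25+33/100→13/20; 7/20+13/20→1. L = 197/100 ≈ 1.9700.
Efficiency = H/L = 1.8958/1.9700 = 96.2%.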